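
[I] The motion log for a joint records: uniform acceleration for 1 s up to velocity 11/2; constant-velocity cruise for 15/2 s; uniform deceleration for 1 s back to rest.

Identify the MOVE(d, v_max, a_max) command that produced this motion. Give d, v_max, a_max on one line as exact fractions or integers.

a_max = (11/2)/1 = 11/2
d_a = ½·11/2·1 = 11/4; d_c = 11/2·15/2 = 165/4
d = 2·11/4 + 165/4 = 187/4
t_c = 15/2 > 0 so v_max = 11/2

d=187/4 v_max=11/2 a_max=11/2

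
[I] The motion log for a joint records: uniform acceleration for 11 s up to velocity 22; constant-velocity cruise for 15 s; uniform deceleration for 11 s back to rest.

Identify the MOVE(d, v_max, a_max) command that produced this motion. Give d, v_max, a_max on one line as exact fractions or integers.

a_max = 22/11 = 2
d_a = ½·22·11 = 121; d_c = 22·15 = 330
d = 2·121 + 330 = 572
t_c = 15 > 0 → v_max = v_peak = 22

d=572 v_max=22 a_max=2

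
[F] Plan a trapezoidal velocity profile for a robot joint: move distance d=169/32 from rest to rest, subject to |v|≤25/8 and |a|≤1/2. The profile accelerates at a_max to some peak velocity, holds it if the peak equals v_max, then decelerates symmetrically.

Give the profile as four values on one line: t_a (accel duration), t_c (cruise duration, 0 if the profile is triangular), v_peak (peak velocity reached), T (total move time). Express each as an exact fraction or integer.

v_max²/a_max = (25/8)²/(1/2) = 625/32
169/32 < 625/32 → triangular
v_peak = √(169/32·1/2) = √(169/64) = 13/8
t_a = (13/8)/(1/2) = 13/4; t_c = 0
T = 2·13/4 = 13/2

t_a=13/4 t_c=0 v_peak=13/8 T=13/2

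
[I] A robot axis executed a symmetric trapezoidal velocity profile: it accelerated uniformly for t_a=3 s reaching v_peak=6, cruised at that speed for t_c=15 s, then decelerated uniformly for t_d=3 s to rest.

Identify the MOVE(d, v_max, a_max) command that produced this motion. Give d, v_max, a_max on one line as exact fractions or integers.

d=108 v_max=6 a_max=2

a_max = 6/3 = 2
d_a = ½·6·3 = 9; d_c = 6·15 = 90
d = 2·9 + 90 = 108
t_c = 15 > 0 → v_max = v_peak = 6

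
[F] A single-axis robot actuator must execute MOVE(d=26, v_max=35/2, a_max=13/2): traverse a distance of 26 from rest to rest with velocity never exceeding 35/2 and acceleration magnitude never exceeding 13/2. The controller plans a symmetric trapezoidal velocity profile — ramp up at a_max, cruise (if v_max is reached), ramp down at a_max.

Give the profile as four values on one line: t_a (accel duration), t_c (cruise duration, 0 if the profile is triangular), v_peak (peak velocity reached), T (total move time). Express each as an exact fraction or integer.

t_a=2 t_c=0 v_peak=13 T=4

(v_max)²/a_max = (35/2)²/(13/2) = 1225/26
26 < 1225/26 ⇒ no cruise
v_peak = √(26·13/2) = √169 = 13
t_a = 13/(13/2) = 2; t_c = 0
T = 2·2 = 4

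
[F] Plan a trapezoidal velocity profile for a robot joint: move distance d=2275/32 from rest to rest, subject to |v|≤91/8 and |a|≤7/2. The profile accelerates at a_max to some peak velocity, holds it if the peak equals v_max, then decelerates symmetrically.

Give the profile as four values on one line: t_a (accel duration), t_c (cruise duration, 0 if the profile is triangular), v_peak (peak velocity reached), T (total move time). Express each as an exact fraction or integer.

t_a=13/4 t_c=3 v_peak=91/8 T=19/2

(v_max)²/a_max = (91/8)²/(7/2) = 1183/32
2275/32 ≥ 1183/32 ⇒ cruise phase
t_a = (91/8)/(7/2) = 13/4; v_peak = 91/8
d_cruise = 2275/32 − 1183/32 = 273/8; t_c = (273/8)/(91/8) = 3
T = 2·13/4 + 3 = 19/2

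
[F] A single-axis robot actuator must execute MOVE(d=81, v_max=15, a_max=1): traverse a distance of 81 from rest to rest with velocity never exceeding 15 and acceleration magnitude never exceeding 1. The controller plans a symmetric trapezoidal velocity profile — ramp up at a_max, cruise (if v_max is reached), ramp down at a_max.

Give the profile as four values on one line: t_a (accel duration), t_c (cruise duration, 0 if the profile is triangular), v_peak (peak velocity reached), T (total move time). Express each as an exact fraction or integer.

t_a=9 t_c=0 v_peak=9 T=18

v_max²/a_max = 15²/1 = 225
81 < 225 so t_c = 0
v_peak = √(81·1) = √81 = 9
t_a = 9/1 = 9; t_c = 0
T = 2·9 = 18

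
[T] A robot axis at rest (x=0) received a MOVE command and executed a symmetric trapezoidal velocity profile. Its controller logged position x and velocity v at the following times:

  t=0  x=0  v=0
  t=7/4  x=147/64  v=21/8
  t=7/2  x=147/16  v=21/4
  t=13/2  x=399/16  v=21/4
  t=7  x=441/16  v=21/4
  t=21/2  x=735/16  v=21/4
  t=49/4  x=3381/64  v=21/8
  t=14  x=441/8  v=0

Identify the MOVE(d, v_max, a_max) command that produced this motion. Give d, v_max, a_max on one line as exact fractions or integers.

d=441/8 v_max=21/4 a_max=3/2

final state: t=14, x=441/8, v=0 → d = 441/8
a_max = (21/8−0)/(7/4−0) = 3/2
max v = 21/4 over t∈[7/2,21/2] → v_max = 21/4
check: 21/4·(7/2+7) = 441/8 ✓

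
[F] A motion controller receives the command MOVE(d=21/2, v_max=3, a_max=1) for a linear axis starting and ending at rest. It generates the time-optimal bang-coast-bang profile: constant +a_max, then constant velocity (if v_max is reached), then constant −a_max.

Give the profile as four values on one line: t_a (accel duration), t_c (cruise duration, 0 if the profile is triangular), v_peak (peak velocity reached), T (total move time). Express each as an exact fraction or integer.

t_a=3 t_c=1/2 v_peak=3 T=13/2

v_max²/a_max = 3²/1 = 9
21/2 ≥ 9 → trapezoidal
t_a = 3/1 = 3; v_peak = 3
d_cruise = 21/2 − 9 = 3/2; t_c = (3/2)/3 = 1/2
T = 2·3 + 1/2 = 13/2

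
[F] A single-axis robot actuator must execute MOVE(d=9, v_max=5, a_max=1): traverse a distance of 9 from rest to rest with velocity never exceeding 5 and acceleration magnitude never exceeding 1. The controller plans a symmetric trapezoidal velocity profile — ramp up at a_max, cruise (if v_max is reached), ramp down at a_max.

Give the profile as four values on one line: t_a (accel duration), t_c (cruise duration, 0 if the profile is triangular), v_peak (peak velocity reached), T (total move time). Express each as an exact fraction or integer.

t_a=3 t_c=0 v_peak=3 T=6

(v_max)²/a_max = 5²/1 = 25
9 < 25 → triangular
v_peak = √(9·1) = √9 = 3
t_a = 3/1 = 3; t_c = 0
T = 2·3 = 6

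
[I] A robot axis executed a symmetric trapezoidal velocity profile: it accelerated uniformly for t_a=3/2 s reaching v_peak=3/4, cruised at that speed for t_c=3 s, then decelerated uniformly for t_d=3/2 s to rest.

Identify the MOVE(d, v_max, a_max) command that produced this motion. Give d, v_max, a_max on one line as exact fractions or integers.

d=27/8 v_max=3/4 a_max=1/2

a_max = (3/4)/(3/2) = 1/2
d_a = ½·3/4·3/2 = 9/16; d_c = 3/4·3 = 9/4
d = 2·9/16 + 9/4 = 27/8
t_c = 3 > 0 ⇒ limit active, v_max = 3/4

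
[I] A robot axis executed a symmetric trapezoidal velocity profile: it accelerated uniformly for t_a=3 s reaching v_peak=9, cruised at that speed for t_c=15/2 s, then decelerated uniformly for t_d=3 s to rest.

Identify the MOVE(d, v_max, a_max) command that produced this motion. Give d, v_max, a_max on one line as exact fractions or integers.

a_max = 9/3 = 3
d_a = ½·9·3 = 27/2; d_c = 9·15/2 = 135/2
d = 2·27/2 + 135/2 = 189/2
t_c = 15/2 > 0 → v_max = v_peak = 9

d=189/2 v_max=9 a_max=3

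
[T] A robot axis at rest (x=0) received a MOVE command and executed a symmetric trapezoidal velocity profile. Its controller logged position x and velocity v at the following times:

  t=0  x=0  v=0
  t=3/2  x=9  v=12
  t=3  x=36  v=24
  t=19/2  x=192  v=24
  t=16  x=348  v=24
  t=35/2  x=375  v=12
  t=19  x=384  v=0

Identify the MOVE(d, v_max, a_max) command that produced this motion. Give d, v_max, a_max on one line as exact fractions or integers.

d=384 v_max=24 a_max=8

final state: t=19, x=384, v=0 → d = 384
a_max = (12−0)/(3/2−0) = 8
max v = 24 over t∈[3,16] → v_max = 24
check: 24·(3+13) = 384 ✓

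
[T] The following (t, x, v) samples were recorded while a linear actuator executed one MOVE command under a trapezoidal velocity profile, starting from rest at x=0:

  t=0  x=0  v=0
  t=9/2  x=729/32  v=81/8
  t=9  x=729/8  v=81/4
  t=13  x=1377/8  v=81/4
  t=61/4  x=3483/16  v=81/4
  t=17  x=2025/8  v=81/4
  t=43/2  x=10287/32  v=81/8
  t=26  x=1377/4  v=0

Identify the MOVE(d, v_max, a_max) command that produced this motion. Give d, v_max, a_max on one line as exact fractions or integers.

final state: t=26, x=1377/4, v=0 → d = 1377/4
a_max = (81/8−0)/(9/2−0) = 9/4
max v = 81/4 over t∈[9,17] → v_max = 81/4
check: 81/4·(9+8) = 1377/4 ✓

d=1377/4 v_max=81/4 a_max=9/4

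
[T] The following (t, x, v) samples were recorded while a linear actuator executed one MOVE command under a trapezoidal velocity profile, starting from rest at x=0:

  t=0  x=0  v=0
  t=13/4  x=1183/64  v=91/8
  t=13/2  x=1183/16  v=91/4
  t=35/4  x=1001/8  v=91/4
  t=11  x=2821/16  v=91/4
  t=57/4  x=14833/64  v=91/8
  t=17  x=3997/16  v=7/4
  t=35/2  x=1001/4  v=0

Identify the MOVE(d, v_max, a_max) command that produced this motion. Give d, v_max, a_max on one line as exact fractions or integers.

final state: t=35/2, x=1001/4, v=0 → d = 1001/4
a_max = (91/8−0)/(13/4−0) = 7/2
max v = 91/4 over t∈[13/2,11] → v_max = 91/4
check: 91/4·(13/2+9/2) = 1001/4 ✓

d=1001/4 v_max=91/4 a_max=7/2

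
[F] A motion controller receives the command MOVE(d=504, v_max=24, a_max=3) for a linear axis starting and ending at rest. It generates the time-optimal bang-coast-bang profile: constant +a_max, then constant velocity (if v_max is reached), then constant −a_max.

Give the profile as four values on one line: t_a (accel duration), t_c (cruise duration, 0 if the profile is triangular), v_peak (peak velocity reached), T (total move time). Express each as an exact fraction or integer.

t_a=8 t_c=13 v_peak=24 T=29

vₘ²/aₘ = 24²/3 = 192
504 ≥ 192 ⇒ cruise phase
t_a = 24/3 = 8; v_peak = 24
d_cruise = 504 − 192 = 312; t_c = 312/24 = 13
T = 2·8 + 13 = 29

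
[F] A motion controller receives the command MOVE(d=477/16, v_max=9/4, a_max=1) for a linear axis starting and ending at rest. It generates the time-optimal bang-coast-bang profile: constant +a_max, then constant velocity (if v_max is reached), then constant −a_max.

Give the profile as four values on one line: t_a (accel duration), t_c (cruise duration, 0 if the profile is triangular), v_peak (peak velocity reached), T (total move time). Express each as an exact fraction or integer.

v_max²/a_max = (9/4)²/1 = 81/16
477/16 ≥ 81/16 → trapezoidal
t_a = (9/4)/1 = 9/4; v_peak = 9/4
d_cruise = 477/16 − 81/16 = 99/4; t_c = (99/4)/(9/4) = 11
T = 2·9/4 + 11 = 31/2

t_a=9/4 t_c=11 v_peak=9/4 T=31/2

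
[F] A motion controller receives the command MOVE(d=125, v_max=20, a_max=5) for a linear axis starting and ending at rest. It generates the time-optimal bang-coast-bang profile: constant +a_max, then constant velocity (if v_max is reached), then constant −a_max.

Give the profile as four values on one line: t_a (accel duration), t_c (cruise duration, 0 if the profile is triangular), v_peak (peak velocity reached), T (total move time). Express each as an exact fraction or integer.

t_a=4 t_c=9/4 v_peak=20 T=41/4

vₘ²/aₘ = 20²/5 = 80
125 ≥ 80 so v_max reached
t_a = 20/5 = 4; v_peak = 20
d_cruise = 125 − 80 = 45; t_c = 45/20 = 9/4
T = 2·4 + 9/4 = 41/4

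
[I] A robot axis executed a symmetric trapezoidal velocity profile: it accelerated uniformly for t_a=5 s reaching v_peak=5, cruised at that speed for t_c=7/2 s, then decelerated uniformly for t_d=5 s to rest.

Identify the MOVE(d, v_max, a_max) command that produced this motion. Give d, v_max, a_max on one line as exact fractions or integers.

a_max = 5/5 = 1
d_a = ½·5·5 = 25/2; d_c = 5·7/2 = 35/2
d = 2·25/2 + 35/2 = 85/2
t_c = 7/2 > 0 ⇒ limit active, v_max = 5

d=85/2 v_max=5 a_max=1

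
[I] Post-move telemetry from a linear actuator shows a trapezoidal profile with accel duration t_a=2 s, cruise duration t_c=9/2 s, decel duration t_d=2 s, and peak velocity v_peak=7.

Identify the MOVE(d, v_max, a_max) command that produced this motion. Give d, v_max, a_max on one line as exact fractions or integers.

d=91/2 v_max=7 a_max=7/2

a_max = 7/2
d_a = ½·7·2 = 7; d_c = 7·9/2 = 63/2
d = 2·7 + 63/2 = 91/2
t_c = 9/2 > 0 → v_max = v_peak = 7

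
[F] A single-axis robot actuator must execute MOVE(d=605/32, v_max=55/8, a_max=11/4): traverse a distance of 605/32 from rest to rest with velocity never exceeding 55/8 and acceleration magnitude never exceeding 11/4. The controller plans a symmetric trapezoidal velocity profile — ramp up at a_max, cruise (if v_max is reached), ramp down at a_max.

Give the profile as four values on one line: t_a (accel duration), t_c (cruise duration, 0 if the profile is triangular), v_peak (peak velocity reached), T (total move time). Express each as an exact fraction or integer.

t_a=5/2 t_c=1/4 v_peak=55/8 T=21/4

v_max²/a_max = (55/8)²/(11/4) = 275/16
605/32 ≥ 275/16 → trapezoidal
t_a = (55/8)/(11/4) = 5/2; v_peak = 55/8
d_cruise = 605/32 − 275/16 = 55/32; t_c = (55/32)/(55/8) = 1/4
T = 2·5/2 + 1/4 = 21/4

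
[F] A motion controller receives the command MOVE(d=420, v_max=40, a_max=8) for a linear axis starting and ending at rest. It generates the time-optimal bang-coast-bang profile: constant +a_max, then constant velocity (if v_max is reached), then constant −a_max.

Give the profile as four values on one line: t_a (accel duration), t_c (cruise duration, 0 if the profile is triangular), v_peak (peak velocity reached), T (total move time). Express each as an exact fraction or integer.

v_max²/a_max = 40²/8 = 200
420 ≥ 200 so v_max reached
t_a = 40/8 = 5; v_peak = 40
d_cruise = 420 − 200 = 220; t_c = 220/40 = 11/2
T = 2·5 + 11/2 = 31/2

t_a=5 t_c=11/2 v_peak=40 T=31/2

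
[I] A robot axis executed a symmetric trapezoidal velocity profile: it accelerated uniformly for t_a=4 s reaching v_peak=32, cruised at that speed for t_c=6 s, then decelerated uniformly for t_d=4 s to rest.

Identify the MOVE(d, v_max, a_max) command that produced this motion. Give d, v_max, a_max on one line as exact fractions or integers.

a_max = 32/4 = 8
d_a = ½·32·4 = 64; d_c = 32·6 = 192
d = 2·64 + 192 = 320
t_c = 6 > 0 so v_max = 32

d=320 v_max=32 a_max=8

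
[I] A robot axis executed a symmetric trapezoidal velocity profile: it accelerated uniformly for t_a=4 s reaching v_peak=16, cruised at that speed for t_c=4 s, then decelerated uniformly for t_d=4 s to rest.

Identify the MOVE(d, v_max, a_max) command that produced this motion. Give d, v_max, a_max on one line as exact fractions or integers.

a_max = 16/4 = 4
d_a = ½·16·4 = 32; d_c = 16·4 = 64
d = 2·32 + 64 = 128
t_c = 4 > 0 ⇒ limit active, v_max = 16

d=128 v_max=16 a_max=4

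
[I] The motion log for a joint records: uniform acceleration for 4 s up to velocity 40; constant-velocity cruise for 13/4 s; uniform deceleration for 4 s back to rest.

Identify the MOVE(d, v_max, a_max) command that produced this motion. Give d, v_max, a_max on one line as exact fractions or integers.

a_max = 40/4 = 10
d_a = ½·40·4 = 80; d_c = 40·13/4 = 130
d = 2·80 + 130 = 290
t_c = 13/4 > 0 ⇒ limit active, v_max = 40

d=290 v_max=40 a_max=10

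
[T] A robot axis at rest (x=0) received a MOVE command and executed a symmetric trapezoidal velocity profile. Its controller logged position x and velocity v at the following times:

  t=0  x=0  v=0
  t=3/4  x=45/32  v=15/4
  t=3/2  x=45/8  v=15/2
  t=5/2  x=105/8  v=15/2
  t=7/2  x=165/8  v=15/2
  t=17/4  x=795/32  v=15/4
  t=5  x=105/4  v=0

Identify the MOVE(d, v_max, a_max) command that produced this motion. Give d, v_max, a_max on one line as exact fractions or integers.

final state: t=5, x=105/4, v=0 → d = 105/4
a_max = (15/4−0)/(3/4−0) = 5
max v = 15/2 over t∈[3/2,7/2] → v_max = 15/2
check: 15/2·(3/2+2) = 105/4 ✓

d=105/4 v_max=15/2 a_max=5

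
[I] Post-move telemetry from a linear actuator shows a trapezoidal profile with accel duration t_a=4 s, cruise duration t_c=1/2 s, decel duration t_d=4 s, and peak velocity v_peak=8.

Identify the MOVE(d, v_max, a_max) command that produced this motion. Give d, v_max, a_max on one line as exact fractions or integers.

d=36 v_max=8 a_max=2

a_max = 8/4 = 2
d_a = ½·8·4 = 16; d_c = 8·1/2 = 4
d = 2·16 + 4 = 36
t_c = 1/2 > 0 ⇒ limit active, v_max = 8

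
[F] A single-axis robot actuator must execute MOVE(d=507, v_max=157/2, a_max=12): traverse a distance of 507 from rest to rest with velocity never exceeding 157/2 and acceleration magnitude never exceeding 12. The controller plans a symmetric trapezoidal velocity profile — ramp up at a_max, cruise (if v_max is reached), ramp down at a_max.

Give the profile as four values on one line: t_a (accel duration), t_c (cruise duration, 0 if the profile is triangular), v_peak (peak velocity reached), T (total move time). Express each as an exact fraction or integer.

(v_max)²/a_max = (157/2)²/12 = 24649/48
507 < 24649/48 → triangular
v_peak = √(507·12) = √6084 = 78
t_a = 78/12 = 13/2; t_c = 0
T = 2·13/2 = 13

t_a=13/2 t_c=0 v_peak=78 T=13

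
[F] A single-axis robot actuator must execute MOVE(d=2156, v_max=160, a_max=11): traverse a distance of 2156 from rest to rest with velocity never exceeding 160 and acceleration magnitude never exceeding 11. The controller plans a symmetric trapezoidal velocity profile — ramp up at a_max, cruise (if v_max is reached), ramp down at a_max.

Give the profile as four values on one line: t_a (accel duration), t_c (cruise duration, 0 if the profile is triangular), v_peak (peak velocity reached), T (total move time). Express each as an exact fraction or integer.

t_a=14 t_c=0 v_peak=154 T=28

(v_max)²/a_max = 160²/11 = 25600/11
2156 < 25600/11 so t_c = 0
v_peak = √(2156·11) = √23716 = 154
t_a = 154/11 = 14; t_c = 0
T = 2·14 = 28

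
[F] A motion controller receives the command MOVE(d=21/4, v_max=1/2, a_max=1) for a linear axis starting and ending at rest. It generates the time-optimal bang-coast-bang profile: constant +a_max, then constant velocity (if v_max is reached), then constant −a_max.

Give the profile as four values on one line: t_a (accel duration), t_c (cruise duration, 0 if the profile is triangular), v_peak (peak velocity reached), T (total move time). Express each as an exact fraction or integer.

(v_max)²/a_max = (1/2)²/1 = 1/4
21/4 ≥ 1/4 → trapezoidal
t_a = (1/2)/1 = 1/2; v_peak = 1/2
d_cruise = 21/4 − 1/4 = 5; t_c = 5/(1/2) = 10
T = 2·1/2 + 10 = 11

t_a=1/2 t_c=10 v_peak=1/2 T=11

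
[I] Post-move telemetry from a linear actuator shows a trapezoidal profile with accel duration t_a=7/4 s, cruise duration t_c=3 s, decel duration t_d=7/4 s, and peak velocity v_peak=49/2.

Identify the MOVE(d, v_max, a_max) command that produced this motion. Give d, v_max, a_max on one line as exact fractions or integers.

d=931/8 v_max=49/2 a_max=14

a_max = (49/2)/(7/4) = 14
d_a = ½·49/2·7/4 = 343/16; d_c = 49/2·3 = 147/2
d = 2·343/16 + 147/2 = 931/8
t_c = 3 > 0 → v_max = v_peak = 49/2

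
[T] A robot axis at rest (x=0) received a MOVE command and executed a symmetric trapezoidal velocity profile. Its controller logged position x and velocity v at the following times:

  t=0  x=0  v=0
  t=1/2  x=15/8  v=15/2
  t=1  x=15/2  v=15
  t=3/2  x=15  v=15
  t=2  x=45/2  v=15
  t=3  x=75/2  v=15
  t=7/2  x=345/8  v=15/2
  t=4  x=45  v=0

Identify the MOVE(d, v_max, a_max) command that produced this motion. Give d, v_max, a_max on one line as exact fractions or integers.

d=45 v_max=15 a_max=15

final state: t=4, x=45, v=0 → d = 45
a_max = (15/2−0)/(1/2−0) = 15
max v = 15 over t∈[1,3] → v_max = 15
check: 15·(1+2) = 45 ✓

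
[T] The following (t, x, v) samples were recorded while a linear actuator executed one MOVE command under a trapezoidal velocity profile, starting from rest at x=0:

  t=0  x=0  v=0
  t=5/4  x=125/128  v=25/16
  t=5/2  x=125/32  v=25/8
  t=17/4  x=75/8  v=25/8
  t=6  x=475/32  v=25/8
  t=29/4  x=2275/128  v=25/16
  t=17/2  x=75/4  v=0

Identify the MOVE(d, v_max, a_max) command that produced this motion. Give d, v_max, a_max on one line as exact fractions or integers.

d=75/4 v_max=25/8 a_max=5/4

final state: t=17/2, x=75/4, v=0 → d = 75/4
a_max = (25/16−0)/(5/4−0) = 5/4
max v = 25/8 over t∈[5/2,6] → v_max = 25/8
check: 25/8·(5/2+7/2) = 75/4 ✓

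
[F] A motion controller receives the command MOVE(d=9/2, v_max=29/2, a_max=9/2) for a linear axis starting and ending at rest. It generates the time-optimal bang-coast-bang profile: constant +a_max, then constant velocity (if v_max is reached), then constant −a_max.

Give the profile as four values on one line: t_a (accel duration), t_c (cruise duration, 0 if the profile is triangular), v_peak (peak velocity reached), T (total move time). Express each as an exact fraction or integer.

t_a=1 t_c=0 v_peak=9/2 T=2

vₘ²/aₘ = (29/2)²/(9/2) = 841/18
9/2 < 841/18 ⇒ no cruise
v_peak = √(9/2·9/2) = √(81/4) = 9/2
t_a = (9/2)/(9/2) = 1; t_c = 0
T = 2·1 = 2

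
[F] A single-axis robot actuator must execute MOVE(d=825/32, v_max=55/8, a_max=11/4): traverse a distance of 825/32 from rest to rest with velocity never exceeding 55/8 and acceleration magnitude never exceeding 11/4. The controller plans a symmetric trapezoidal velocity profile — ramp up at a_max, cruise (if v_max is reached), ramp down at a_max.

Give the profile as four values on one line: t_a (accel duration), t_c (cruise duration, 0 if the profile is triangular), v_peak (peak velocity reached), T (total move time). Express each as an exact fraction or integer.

t_a=5/2 t_c=5/4 v_peak=55/8 T=25/4

vₘ²/aₘ = (55/8)²/(11/4) = 275/16
825/32 ≥ 275/16 so v_max reached
t_a = (55/8)/(11/4) = 5/2; v_peak = 55/8
d_cruise = 825/32 − 275/16 = 275/32; t_c = (275/32)/(55/8) = 5/4
T = 2·5/2 + 5/4 = 25/4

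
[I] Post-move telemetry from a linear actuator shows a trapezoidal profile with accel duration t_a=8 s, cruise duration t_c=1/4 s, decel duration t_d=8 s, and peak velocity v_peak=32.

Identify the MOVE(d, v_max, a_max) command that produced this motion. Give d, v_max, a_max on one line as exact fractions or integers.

a_max = 32/8 = 4
d_a = ½·32·8 = 128; d_c = 32·1/4 = 8
d = 2·128 + 8 = 264
t_c = 1/4 > 0 so v_max = 32

d=264 v_max=32 a_max=4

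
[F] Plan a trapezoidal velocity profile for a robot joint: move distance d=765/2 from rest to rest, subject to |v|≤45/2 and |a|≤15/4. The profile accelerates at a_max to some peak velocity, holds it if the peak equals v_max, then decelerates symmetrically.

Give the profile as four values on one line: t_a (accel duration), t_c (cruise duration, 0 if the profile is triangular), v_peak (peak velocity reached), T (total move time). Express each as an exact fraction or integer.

(v_max)²/a_max = (45/2)²/(15/4) = 135
765/2 ≥ 135 ⇒ cruise phase
t_a = (45/2)/(15/4) = 6; v_peak = 45/2
d_cruise = 765/2 − 135 = 495/2; t_c = (495/2)/(45/2) = 11
T = 2·6 + 11 = 23

t_a=6 t_c=11 v_peak=45/2 T=23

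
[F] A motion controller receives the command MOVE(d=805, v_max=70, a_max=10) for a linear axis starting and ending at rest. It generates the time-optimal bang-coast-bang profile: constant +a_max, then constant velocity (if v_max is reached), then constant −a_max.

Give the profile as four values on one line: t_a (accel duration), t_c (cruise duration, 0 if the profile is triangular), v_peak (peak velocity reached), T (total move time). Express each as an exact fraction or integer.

vₘ²/aₘ = 70²/10 = 490
805 ≥ 490 so v_max reached
t_a = 70/10 = 7; v_peak = 70
d_cruise = 805 − 490 = 315; t_c = 315/70 = 9/2
T = 2·7 + 9/2 = 37/2

t_a=7 t_c=9/2 v_peak=70 T=37/2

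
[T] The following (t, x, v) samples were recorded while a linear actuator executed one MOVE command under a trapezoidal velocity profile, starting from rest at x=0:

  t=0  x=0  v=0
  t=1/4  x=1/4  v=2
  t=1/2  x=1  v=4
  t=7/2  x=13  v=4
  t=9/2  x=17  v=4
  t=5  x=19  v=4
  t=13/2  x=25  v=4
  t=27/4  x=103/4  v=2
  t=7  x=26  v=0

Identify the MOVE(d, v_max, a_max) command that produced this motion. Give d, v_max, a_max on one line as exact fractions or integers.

final state: t=7, x=26, v=0 → d = 26
a_max = (2−0)/(1/4−0) = 8
max v = 4 over t∈[1/2,13/2] → v_max = 4
check: 4·(1/2+6) = 26 ✓

d=26 v_max=4 a_max=8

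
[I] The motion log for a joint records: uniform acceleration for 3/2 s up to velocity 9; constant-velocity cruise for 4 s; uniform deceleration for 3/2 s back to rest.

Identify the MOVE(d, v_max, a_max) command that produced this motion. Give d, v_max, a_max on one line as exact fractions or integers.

d=99/2 v_max=9 a_max=6

a_max = 9/(3/2) = 6
d_a = ½·9·3/2 = 27/4; d_c = 9·4 = 36
d = 2·27/4 + 36 = 99/2
t_c = 4 > 0 → v_max = v_peak = 9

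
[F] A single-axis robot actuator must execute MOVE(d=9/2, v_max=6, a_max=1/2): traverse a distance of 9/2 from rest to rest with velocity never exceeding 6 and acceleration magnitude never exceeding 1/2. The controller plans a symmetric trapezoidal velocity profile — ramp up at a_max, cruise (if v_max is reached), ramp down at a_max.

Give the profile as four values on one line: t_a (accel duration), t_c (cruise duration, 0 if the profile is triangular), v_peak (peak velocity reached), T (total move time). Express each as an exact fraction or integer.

v_max²/a_max = 6²/(1/2) = 72
9/2 < 72 → triangular
v_peak = √(9/2·1/2) = √(9/4) = 3/2
t_a = (3/2)/(1/2) = 3; t_c = 0
T = 2·3 = 6

t_a=3 t_c=0 v_peak=3/2 T=6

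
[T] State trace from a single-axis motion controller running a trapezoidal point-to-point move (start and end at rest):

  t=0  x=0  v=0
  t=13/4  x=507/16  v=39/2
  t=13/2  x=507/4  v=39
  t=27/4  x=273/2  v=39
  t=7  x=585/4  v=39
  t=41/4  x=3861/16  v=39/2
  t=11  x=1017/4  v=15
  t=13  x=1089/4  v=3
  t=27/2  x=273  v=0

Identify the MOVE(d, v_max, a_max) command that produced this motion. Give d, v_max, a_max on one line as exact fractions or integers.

final state: t=27/2, x=273, v=0 → d = 273
a_max = (39/2−0)/(13/4−0) = 6
max v = 39 over t∈[13/2,7] → v_max = 39
check: 39·(13/2+1/2) = 273 ✓

d=273 v_max=39 a_max=6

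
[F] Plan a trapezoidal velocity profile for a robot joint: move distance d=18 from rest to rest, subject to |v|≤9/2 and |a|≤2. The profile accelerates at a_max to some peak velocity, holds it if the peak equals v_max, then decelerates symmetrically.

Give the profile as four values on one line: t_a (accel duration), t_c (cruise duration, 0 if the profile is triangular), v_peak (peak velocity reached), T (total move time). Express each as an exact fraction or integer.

t_a=9/4 t_c=7/4 v_peak=9/2 T=25/4

(v_max)²/a_max = (9/2)²/2 = 81/8
18 ≥ 81/8 → trapezoidal
t_a = (9/2)/2 = 9/4; v_peak = 9/2
d_cruise = 18 − 81/8 = 63/8; t_c = (63/8)/(9/2) = 7/4
T = 2·9/4 + 7/4 = 25/4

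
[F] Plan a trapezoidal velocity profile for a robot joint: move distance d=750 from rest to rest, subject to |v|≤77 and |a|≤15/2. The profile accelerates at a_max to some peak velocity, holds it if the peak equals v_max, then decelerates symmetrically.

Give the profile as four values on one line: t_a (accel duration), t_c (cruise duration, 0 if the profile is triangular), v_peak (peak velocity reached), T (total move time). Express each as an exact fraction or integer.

t_a=10 t_c=0 v_peak=75 T=20

(v_max)²/a_max = 77²/(15/2) = 11858/15
750 < 11858/15 → triangular
v_peak = √(750·15/2) = √5625 = 75
t_a = 75/(15/2) = 10; t_c = 0
T = 2·10 = 20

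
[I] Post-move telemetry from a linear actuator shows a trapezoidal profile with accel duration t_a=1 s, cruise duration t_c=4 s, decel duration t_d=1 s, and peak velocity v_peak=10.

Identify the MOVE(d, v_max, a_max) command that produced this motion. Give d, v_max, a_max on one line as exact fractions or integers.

a_max = 10/1 = 10
d_a = ½·10·1 = 5; d_c = 10·4 = 40
d = 2·5 + 40 = 50
t_c = 4 > 0 → v_max = v_peak = 10

d=50 v_max=10 a_max=10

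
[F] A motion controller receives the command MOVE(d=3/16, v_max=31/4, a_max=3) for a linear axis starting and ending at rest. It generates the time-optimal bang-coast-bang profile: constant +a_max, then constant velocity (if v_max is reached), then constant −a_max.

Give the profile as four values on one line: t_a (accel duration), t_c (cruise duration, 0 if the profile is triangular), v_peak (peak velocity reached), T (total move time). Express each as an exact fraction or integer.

(v_max)²/a_max = (31/4)²/3 = 961/48
3/16 < 961/48 so t_c = 0
v_peak = √(3/16·3) = √(9/16) = 3/4
t_a = (3/4)/3 = 1/4; t_c = 0
T = 2·1/4 = 1/2

t_a=1/4 t_c=0 v_peak=3/4 T=1/2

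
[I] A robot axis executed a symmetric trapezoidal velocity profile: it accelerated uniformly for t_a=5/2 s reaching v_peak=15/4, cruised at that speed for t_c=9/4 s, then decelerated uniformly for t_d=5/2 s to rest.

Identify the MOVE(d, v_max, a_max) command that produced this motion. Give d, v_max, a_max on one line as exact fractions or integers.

d=285/16 v_max=15/4 a_max=3/2

a_max = (15/4)/(5/2) = 3/2
d_a = ½·15/4·5/2 = 75/16; d_c = 15/4·9/4 = 135/16
d = 2·75/16 + 135/16 = 285/16
t_c = 9/4 > 0 → v_max = v_peak = 15/4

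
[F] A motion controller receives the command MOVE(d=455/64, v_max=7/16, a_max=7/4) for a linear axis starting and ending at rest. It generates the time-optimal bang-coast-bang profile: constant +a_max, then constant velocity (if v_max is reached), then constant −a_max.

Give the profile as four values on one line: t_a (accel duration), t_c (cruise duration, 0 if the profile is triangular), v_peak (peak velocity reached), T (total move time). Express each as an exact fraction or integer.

t_a=1/4 t_c=16 v_peak=7/16 T=33/2

v_max²/a_max = (7/16)²/(7/4) = 7/64
455/64 ≥ 7/64 → trapezoidal
t_a = (7/16)/(7/4) = 1/4; v_peak = 7/16
d_cruise = 455/64 − 7/64 = 7; t_c = 7/(7/16) = 16
T = 2·1/4 + 16 = 33/2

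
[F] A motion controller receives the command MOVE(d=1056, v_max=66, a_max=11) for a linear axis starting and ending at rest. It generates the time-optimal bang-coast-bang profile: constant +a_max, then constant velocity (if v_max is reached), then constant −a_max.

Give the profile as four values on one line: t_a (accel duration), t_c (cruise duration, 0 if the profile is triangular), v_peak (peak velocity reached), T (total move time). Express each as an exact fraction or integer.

vₘ²/aₘ = 66²/11 = 396
1056 ≥ 396 so v_max reached
t_a = 66/11 = 6; v_peak = 66
d_cruise = 1056 − 396 = 660; t_c = 660/66 = 10
T = 2·6 + 10 = 22

t_a=6 t_c=10 v_peak=66 T=22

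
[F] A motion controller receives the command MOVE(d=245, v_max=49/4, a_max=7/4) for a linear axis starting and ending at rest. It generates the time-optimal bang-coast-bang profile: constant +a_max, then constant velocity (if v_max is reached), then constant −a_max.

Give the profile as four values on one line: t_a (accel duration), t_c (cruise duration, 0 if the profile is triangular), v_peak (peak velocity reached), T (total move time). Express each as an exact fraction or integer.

vₘ²/aₘ = (49/4)²/(7/4) = 343/4
245 ≥ 343/4 ⇒ cruise phase
t_a = (49/4)/(7/4) = 7; v_peak = 49/4
d_cruise = 245 − 343/4 = 637/4; t_c = (637/4)/(49/4) = 13
T = 2·7 + 13 = 27

t_a=7 t_c=13 v_peak=49/4 T=27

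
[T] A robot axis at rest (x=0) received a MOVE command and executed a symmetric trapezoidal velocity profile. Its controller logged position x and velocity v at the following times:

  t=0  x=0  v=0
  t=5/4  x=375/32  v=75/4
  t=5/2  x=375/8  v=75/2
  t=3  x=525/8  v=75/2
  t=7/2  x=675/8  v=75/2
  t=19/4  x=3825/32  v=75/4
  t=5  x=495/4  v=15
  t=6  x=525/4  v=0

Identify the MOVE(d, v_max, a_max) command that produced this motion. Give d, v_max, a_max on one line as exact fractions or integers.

final state: t=6, x=525/4, v=0 → d = 525/4
a_max = (75/4−0)/(5/4−0) = 15
max v = 75/2 over t∈[5/2,7/2] → v_max = 75/2
check: 75/2·(5/2+1) = 525/4 ✓

d=525/4 v_max=75/2 a_max=15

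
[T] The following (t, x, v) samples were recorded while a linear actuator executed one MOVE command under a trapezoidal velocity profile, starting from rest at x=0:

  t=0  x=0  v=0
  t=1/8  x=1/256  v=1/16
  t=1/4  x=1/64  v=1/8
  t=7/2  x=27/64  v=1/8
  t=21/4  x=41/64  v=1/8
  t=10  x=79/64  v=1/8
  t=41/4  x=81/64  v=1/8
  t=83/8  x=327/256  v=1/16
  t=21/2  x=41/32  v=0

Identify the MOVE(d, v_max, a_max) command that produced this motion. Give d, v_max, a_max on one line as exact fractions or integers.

d=41/32 v_max=1/8 a_max=1/2

final state: t=21/2, x=41/32, v=0 → d = 41/32
a_max = (1/16−0)/(1/8−0) = 1/2
max v = 1/8 over t∈[1/4,41/4] → v_max = 1/8
check: 1/8·(1/4+10) = 41/32 ✓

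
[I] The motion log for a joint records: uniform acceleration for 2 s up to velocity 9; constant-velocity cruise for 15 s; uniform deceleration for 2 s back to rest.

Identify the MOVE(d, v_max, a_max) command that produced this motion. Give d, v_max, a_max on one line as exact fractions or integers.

a_max = 9/2
d_a = ½·9·2 = 9; d_c = 9·15 = 135
d = 2·9 + 135 = 153
t_c = 15 > 0 → v_max = v_peak = 9

d=153 v_max=9 a_max=9/2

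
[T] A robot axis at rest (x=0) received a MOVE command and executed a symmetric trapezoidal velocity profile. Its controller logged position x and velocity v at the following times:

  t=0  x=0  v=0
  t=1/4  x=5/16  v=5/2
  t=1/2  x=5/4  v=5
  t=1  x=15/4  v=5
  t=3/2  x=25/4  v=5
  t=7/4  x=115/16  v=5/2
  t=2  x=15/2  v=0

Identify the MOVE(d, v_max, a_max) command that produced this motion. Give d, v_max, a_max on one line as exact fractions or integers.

d=15/2 v_max=5 a_max=10

final state: t=2, x=15/2, v=0 → d = 15/2
a_max = (5/2−0)/(1/4−0) = 10
max v = 5 over t∈[1/2,3/2] → v_max = 5
check: 5·(1/2+1) = 15/2 ✓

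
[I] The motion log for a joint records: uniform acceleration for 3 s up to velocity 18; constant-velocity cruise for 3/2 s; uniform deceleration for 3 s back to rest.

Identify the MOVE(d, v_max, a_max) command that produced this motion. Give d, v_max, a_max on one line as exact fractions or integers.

a_max = 18/3 = 6
d_a = ½·18·3 = 27; d_c = 18·3/2 = 27
d = 2·27 + 27 = 81
t_c = 3/2 > 0 → v_max = v_peak = 18

d=81 v_max=18 a_max=6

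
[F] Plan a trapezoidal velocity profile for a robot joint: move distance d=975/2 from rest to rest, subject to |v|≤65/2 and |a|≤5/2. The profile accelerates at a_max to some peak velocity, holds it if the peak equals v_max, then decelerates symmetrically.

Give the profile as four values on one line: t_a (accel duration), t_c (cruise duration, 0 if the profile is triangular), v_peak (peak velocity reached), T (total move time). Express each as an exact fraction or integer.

v_max²/a_max = (65/2)²/(5/2) = 845/2
975/2 ≥ 845/2 ⇒ cruise phase
t_a = (65/2)/(5/2) = 13; v_peak = 65/2
d_cruise = 975/2 − 845/2 = 65; t_c = 65/(65/2) = 2
T = 2·13 + 2 = 28

t_a=13 t_c=2 v_peak=65/2 T=28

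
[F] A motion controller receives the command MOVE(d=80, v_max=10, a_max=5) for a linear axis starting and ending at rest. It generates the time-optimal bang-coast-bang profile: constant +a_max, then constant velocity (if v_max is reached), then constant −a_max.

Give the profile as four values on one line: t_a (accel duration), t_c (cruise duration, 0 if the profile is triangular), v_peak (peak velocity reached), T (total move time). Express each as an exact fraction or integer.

(v_max)²/a_max = 10²/5 = 20
80 ≥ 20 → trapezoidal
t_a = 10/5 = 2; v_peak = 10
d_cruise = 80 − 20 = 60; t_c = 60/10 = 6
T = 2·2 + 6 = 10

t_a=2 t_c=6 v_peak=10 T=10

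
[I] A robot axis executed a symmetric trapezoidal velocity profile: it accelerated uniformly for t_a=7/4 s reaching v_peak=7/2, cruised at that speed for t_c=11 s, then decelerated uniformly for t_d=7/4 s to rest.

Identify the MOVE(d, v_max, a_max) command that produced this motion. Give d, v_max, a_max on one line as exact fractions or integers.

a_max = (7/2)/(7/4) = 2
d_a = ½·7/2·7/4 = 49/16; d_c = 7/2·11 = 77/2
d = 2·49/16 + 77/2 = 357/8
t_c = 11 > 0 so v_max = 7/2

d=357/8 v_max=7/2 a_max=2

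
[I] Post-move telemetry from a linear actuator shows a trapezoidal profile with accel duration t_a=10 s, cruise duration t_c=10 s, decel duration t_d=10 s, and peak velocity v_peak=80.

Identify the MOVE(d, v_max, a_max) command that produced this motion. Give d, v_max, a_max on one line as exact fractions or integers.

a_max = 80/10 = 8
d_a = ½·80·10 = 400; d_c = 80·10 = 800
d = 2·400 + 800 = 1600
t_c = 10 > 0 so v_max = 80

d=1600 v_max=80 a_max=8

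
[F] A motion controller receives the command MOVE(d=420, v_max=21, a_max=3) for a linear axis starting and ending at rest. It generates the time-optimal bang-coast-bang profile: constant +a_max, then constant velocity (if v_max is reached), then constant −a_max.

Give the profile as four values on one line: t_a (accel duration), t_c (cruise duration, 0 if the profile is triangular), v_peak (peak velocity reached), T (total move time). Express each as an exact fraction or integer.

t_a=7 t_c=13 v_peak=21 T=27

(v_max)²/a_max = 21²/3 = 147
420 ≥ 147 → trapezoidal
t_a = 21/3 = 7; v_peak = 21
d_cruise = 420 − 147 = 273; t_c = 273/21 = 13
T = 2·7 + 13 = 27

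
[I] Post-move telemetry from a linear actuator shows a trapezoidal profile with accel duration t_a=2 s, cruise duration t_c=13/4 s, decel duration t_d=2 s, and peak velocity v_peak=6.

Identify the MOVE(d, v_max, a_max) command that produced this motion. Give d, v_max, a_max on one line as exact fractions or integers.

d=63/2 v_max=6 a_max=3

a_max = 6/2 = 3
d_a = ½·6·2 = 6; d_c = 6·13/4 = 39/2
d = 2·6 + 39/2 = 63/2
t_c = 13/4 > 0 so v_max = 6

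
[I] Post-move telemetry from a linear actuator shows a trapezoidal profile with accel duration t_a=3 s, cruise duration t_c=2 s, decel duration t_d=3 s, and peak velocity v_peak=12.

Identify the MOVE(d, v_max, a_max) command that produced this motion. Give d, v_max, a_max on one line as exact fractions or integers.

a_max = 12/3 = 4
d_a = ½·12·3 = 18; d_c = 12·2 = 24
d = 2·18 + 24 = 60
t_c = 2 > 0 → v_max = v_peak = 12

d=60 v_max=12 a_max=4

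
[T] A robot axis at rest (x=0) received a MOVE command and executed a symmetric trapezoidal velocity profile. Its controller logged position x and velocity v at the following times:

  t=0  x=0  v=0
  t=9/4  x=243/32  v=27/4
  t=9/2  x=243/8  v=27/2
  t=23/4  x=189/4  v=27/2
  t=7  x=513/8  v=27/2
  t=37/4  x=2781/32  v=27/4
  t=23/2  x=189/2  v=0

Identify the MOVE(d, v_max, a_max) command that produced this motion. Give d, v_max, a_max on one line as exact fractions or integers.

final state: t=23/2, x=189/2, v=0 → d = 189/2
a_max = (27/4−0)/(9/4−0) = 3
max v = 27/2 over t∈[9/2,7] → v_max = 27/2
check: 27/2·(9/2+5/2) = 189/2 ✓

d=189/2 v_max=27/2 a_max=3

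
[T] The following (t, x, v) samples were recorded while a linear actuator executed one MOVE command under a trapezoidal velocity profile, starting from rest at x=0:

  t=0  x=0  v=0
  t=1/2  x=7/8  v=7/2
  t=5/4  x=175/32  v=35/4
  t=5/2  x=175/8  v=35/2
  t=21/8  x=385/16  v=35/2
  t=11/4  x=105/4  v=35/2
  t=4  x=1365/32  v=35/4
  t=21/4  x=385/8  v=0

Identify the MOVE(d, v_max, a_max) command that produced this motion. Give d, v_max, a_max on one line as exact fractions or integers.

d=385/8 v_max=35/2 a_max=7

final state: t=21/4, x=385/8, v=0 → d = 385/8
a_max = (7/2−0)/(1/2−0) = 7
max v = 35/2 over t∈[5/2,11/4] → v_max = 35/2
check: 35/2·(5/2+1/4) = 385/8 ✓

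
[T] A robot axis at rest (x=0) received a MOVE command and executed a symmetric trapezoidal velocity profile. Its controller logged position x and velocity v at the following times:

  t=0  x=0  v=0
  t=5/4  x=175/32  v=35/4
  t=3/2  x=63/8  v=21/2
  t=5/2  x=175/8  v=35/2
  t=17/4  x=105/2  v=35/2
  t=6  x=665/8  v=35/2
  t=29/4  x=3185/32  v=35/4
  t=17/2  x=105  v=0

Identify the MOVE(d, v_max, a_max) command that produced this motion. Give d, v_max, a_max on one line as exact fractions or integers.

final state: t=17/2, x=105, v=0 → d = 105
a_max = (35/4−0)/(5/4−0) = 7
max v = 35/2 over t∈[5/2,6] → v_max = 35/2
check: 35/2·(5/2+7/2) = 105 ✓

d=105 v_max=35/2 a_max=7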